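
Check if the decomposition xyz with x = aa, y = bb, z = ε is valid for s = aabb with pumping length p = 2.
Violated: |xy| ≤ p

The decomposition x = aa, y = bb, z = ε for s = aabb with p = 2
violates the constraint: |xy| ≤ p

|xy| = |aabb| = 4 > 2 = p. The decomposition puts too many characters in xy.

Pumping lemma constraints:
1. xyz = s (decomposition is valid)
2. |xy| ≤ p
3. |y| > 0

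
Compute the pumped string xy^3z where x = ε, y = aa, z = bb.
aaaaaabb

Given x = '', y = 'aa', z = 'bb' and i = 3:

xy^3z = x + y·y·...·y (3 times) + z
       = '' + 'aa'^3 + 'bb'
       = '' + 'aaaaaa' + 'bb'
       = 'aaaaaabb'

The pumped string is 'aaaaaabb' with length 8.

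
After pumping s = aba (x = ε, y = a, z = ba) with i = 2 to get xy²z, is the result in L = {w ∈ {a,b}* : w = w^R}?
No

xy²z = ε · aa · ba = aaba.
aaba reversed is abaa ≠ aaba, so it is not a palindrome and is not in L.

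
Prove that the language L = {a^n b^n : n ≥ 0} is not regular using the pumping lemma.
Assume for contradiction that L is regular, and let p ≥ 1 be the pumping length given by the pumping lemma.
Choose s = a^p b^p. Then s ∈ L and |s| = 2p ≥ p.
By the pumping lemma, s = xyz for some x, y, z with |xy| ≤ p, |y| ≥ 1, and xy^i z ∈ L for every i ≥ 0.
Since |xy| ≤ p and the first p symbols of s are all a's, we must have y = a^k for some k with 1 ≤ k ≤ p.

Take i = 3: xy³z = a^(p + 2k) b^p.
This string has p + 2k a's but p b's, and p + 2k > p because k ≥ 1. So xy³z ∉ L.

This contradicts the pumping lemma, which requires xy^i z ∈ L for all i ≥ 0.
Hence L = {a^n b^n : n ≥ 0} is not regular. ∎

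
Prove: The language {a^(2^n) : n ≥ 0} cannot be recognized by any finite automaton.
Assume for contradiction that L is regular, and let p ≥ 1 be the pumping length given by the pumping lemma.
Choose s = a^(2^p). Then s ∈ L and |s| = 2^p ≥ p.
By the pumping lemma, s = xyz for some x, y, z with |xy| ≤ p, |y| ≥ 1, and xy^i z ∈ L for every i ≥ 0.
Here y = a^k for some k with 1 ≤ k ≤ |xy| ≤ p, and p < 2^p.

Take i = 2: |xy²z| = 2^p + k.
Now 2^p < 2^p + k ≤ 2^p + p < 2^p + 2^p = 2^(p+1).
So |xy²z| lies strictly between the consecutive powers of two 2^p and 2^(p+1), hence is not a power of 2, and xy²z ∉ L.

This contradicts the pumping lemma, which requires xy^i z ∈ L for all i ≥ 0.
Hence L = {a^(2^n) : n ≥ 0} is not regular. ∎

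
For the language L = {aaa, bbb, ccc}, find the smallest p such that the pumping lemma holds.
p = 4

For a finite language L, the pumping lemma holds vacuously if p > max|s| for s ∈ L.

The longest string in L = {aaa, bbb, ccc} has length 3.
If p = 4, then no string s ∈ L has |s| ≥ p, so the condition is vacuously true.

The minimum pumping length is p = 4.

Why no smaller p works: for any p ≤ 3, the longest string s ∈ L has |s| = 3 ≥ p, so it would
have to be pumpable; but pumping up (i = 2, 3, ...) produces ever longer strings, which cannot all lie in the
finite language L. So the pumping property fails for every p ≤ 3.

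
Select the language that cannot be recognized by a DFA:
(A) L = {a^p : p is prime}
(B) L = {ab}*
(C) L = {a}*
(A) {a^p : p is prime}

(A) L = {a^p : p is prime} is NOT regular.

The pumping lemma can be used to prove this:
After pumping, the length becomes composite

The other languages are regular because they can be recognized by finite automata.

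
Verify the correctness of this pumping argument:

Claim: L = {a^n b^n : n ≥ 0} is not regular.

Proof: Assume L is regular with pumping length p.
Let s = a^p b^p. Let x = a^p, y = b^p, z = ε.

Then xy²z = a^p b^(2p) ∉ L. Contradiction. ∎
The proof is INCORRECT.

Error: The decomposition violates |xy| ≤ p.
With x = a^p and y = b^p, we have |xy| = 2p > p.
The pumping lemma requires |xy| ≤ p, so y must be within the first p characters.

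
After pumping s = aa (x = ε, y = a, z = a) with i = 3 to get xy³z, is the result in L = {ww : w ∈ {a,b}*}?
Yes

xy³z = ε · aaa · a = aaaa.
aaaa splits into halves aa · aa, which are equal, so it is in L (w = aa).
(A single pumped string landing in L is not a contradiction by itself; a non-regularity proof needs some i for which xy^i z ∉ L, for every admissible decomposition.)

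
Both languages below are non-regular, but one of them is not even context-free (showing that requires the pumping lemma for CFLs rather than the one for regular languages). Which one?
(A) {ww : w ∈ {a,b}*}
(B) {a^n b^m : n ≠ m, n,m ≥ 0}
(A) {ww : w ∈ {a,b}*}

(A) {ww : w ∈ {a,b}*} requires the CFL pumping lemma.

- {a^n b^m : n ≠ m, n,m ≥ 0} is context-free (but not regular)
  • Can be shown non-regular with the regular pumping lemma
  • After pumping a's, we can make n = m

- {ww : w ∈ {a,b}*} is NOT context-free
  • Requires the CFL pumping lemma to prove
  • Even a PDA cannot compare two arbitrary halves symbol by symbol; CFL pumping on a^p b^p a^p b^p fails

The CFL pumping lemma is "stronger" in that it can prove non-membership
in the larger class of context-free languages.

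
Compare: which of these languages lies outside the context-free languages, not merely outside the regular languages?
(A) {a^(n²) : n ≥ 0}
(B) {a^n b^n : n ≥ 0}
(A) {a^(n²) : n ≥ 0}

(A) {a^(n²) : n ≥ 0} requires the CFL pumping lemma.

- {a^n b^n : n ≥ 0} is context-free (but not regular)
  • Can be shown non-regular with the regular pumping lemma
  • After pumping, the number of a's and b's become unequal

- {a^(n²) : n ≥ 0} is NOT context-free
  • Requires the CFL pumping lemma to prove
  • Gaps between squares grow unboundedly

The CFL pumping lemma is "stronger" in that it can prove non-membership
in the larger class of context-free languages.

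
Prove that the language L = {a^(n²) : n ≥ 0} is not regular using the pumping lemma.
Assume for contradiction that L is regular, and let p ≥ 1 be the pumping length given by the pumping lemma.
Choose s = a^(p²). Then s ∈ L and |s| = p² ≥ p.
By the pumping lemma, s = xyz for some x, y, z with |xy| ≤ p, |y| ≥ 1, and xy^i z ∈ L for every i ≥ 0.
Here y = a^k for some k with 1 ≤ k ≤ |xy| ≤ p.

Take i = 2: |xy²z| = p² + k.
Now p² < p² + k ≤ p² + p < p² + 2p + 1 = (p + 1)².
So |xy²z| lies strictly between the consecutive squares p² and (p + 1)², hence is not a perfect square, and xy²z ∉ L.

This contradicts the pumping lemma, which requires xy^i z ∈ L for all i ≥ 0.
Hence L = {a^(n²) : n ≥ 0} is not regular. ∎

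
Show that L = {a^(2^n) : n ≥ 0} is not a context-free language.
Assume for contradiction that L is context-free, and let p ≥ 1 be the pumping length given by the pumping lemma for CFLs.
Choose s = a^(2^p). Then s ∈ L and |s| = 2^p ≥ p.
By the CFL pumping lemma, s = uvxyz for some u, v, x, y, z with |vxy| ≤ p, |vy| ≥ 1, and uv^i xy^i z ∈ L for every i ≥ 0.
All symbols are a's, so only lengths matter: let k = |vy|, with 1 ≤ k ≤ |vxy| ≤ p < 2^p.

Take i = 2: |uv²xy²z| = 2^p + k, and 2^p < 2^p + k < 2^p + 2^p = 2^(p+1).
So the length lies strictly between consecutive powers of two and is not a power of 2; uv²xy²z ∉ L.

This contradicts the CFL pumping lemma, which requires uv^i xy^i z ∈ L for all i ≥ 0.
Hence L = {a^(2^n) : n ≥ 0} is not context-free. ∎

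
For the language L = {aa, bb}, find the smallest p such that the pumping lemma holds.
p = 3

For a finite language L, the pumping lemma holds vacuously if p > max|s| for s ∈ L.

The longest string in L = {aa, bb} has length 2.
If p = 3, then no string s ∈ L has |s| ≥ p, so the condition is vacuously true.

The minimum pumping length is p = 3.

Why no smaller p works: for any p ≤ 2, the longest string s ∈ L has |s| = 2 ≥ p, so it would
have to be pumpable; but pumping up (i = 2, 3, ...) produces ever longer strings, which cannot all lie in the
finite language L. So the pumping property fails for every p ≤ 2.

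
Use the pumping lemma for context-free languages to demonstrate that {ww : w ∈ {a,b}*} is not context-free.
Assume for contradiction that L is context-free, and let p ≥ 1 be the pumping length given by the pumping lemma for CFLs.
Choose s = a^p b^p a^p b^p. Then s ∈ L (take w = a^p b^p) and |s| = 4p ≥ p.
By the CFL pumping lemma, s = uvxyz for some u, v, x, y, z with |vxy| ≤ p, |vy| ≥ 1, and uv^i xy^i z ∈ L for every i ≥ 0.

Write s as four blocks A₁ B₁ A₂ B₂ with A₁ = A₂ = a^p and B₁ = B₂ = b^p. Since |vxy| ≤ p, the window vxy lies inside at most two adjacent blocks. Take i = 0 and let t = uxz, so |t| = 4p − |vy| with 1 ≤ |vy| ≤ p. If |t| is odd, t ∉ L immediately, so assume |vy| is even (hence |vy| ≥ 2) and |t|/2 = 2p − |vy|/2, which satisfies p ≤ |t|/2 ≤ 2p − 1.

Case 1 (vxy inside A₁B₁): t = a^(p−j) b^(p−l) a^p b^p with j + l = |vy|. The second half of t has length < 2p, so it is a suffix of the trailing a^p b^p and ends in b; the first half is a^(p−j) b^(p−l) a^((j+l)/2), which ends in a because (j+l)/2 ≥ 1. The halves differ, so t ∉ L.

Case 2 (vxy inside B₁A₂, straddling the middle): t = a^p b^(p−j) a^(p−l) b^p with j + l = |vy|. If t = ww, then w is a prefix of t of length ≥ p, so w begins with a^p; and w is a suffix of t of length ≥ p, so w ends with b^p. That forces |w| ≥ 2p, contradicting |w| = |t|/2 ≤ 2p − 1. So t ∉ L.

Case 3 (vxy inside A₂B₂): t = a^p b^p a^(p−j) b^(p−l) with j + l = |vy|. The first half of t is a prefix of a^p b^p, so it begins with a; the second half is b^((j+l)/2) a^(p−j) b^(p−l), which begins with b. The halves differ, so t ∉ L.

In every case uv⁰xy⁰z = uxz ∉ L.

This contradicts the CFL pumping lemma, which requires uv^i xy^i z ∈ L for all i ≥ 0.
Hence L = {ww : w ∈ {a,b}*} is not context-free. ∎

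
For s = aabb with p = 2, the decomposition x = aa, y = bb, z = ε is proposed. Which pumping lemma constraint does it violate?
Violated: |xy| ≤ p

The decomposition x = aa, y = bb, z = ε for s = aabb with p = 2
violates the constraint: |xy| ≤ p

|xy| = |aabb| = 4 > 2 = p. The decomposition puts too many characters in xy.

Pumping lemma constraints:
1. xyz = s (decomposition is valid)
2. |xy| ≤ p
3. |y| > 0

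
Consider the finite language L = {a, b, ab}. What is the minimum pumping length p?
p = 3

For a finite language L, the pumping lemma holds vacuously if p > max|s| for s ∈ L.

The longest string in L = {a, b, ab} has length 2.
If p = 3, then no string s ∈ L has |s| ≥ p, so the condition is vacuously true.

The minimum pumping length is p = 3.

Why no smaller p works: for any p ≤ 2, the longest string s ∈ L has |s| = 2 ≥ p, so it would
have to be pumpable; but pumping up (i = 2, 3, ...) produces ever longer strings, which cannot all lie in the
finite language L. So the pumping property fails for every p ≤ 2.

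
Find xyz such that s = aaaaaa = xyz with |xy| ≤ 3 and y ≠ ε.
x = '', y = 'aa', z = 'aaaa'

For s = aaaaaa and p = 3, one valid decomposition is:
- x = '' (length 0)
- y = 'aa' (length 2)
- z = 'aaaa' (length 4)

Verification:
- xyz = '' + 'aa' + 'aaaa' = aaaaaa ✓
- |xy| = 2 ≤ 3 ✓
- |y| = 2 > 0 ✓

All pumping lemma constraints are satisfied.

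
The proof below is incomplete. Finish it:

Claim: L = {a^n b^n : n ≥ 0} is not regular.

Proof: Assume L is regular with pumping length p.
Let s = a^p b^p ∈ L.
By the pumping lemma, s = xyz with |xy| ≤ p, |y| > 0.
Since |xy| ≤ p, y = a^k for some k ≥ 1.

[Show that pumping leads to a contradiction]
Consider xy²z = a^(p+k) b^p.

Since k ≥ 1, we have p + k > p.
So xy²z has more a's than b's: (p+k) a's vs p b's.
This means xy²z ∉ L because a^n b^n requires equal counts.

This contradicts the pumping lemma which states xy²z ∈ L.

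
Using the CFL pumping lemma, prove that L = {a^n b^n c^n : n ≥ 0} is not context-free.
Assume for contradiction that L is context-free, and let p ≥ 1 be the pumping length given by the pumping lemma for CFLs.
Choose s = a^p b^p c^p. Then s ∈ L and |s| = 3p ≥ p.
By the CFL pumping lemma, s = uvxyz for some u, v, x, y, z with |vxy| ≤ p, |vy| ≥ 1, and uv^i xy^i z ∈ L for every i ≥ 0.

Because |vxy| ≤ p, the window vxy cannot contain both an a and a c: any substring of s containing both must include the entire block b^p plus at least one a and one c, so it has length ≥ p + 2 > p.
Hence at least one of the letters a, c does not occur in vy at all.

Take i = 0: the string uxz is obtained from s by deleting |vy| ≥ 1 symbols, so |uxz| = 3p − |vy| < 3p.
But the letter (a or c) that does not occur in vy still occurs exactly p times in uxz. Every string of L with exactly p copies of some letter is a^p b^p c^p, of length 3p. Since |uxz| < 3p, uxz ∉ L.

This contradicts the CFL pumping lemma, which requires uv^i xy^i z ∈ L for all i ≥ 0.
Hence L = {a^n b^n c^n : n ≥ 0} is not context-free. ∎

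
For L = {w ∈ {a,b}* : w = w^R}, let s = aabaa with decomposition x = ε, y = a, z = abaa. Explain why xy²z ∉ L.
xy²z = aaabaa ∉ L

Pumping with i = 2 replaces y = a by y² = aa:
- Original: s = xyz = aabaa; aabaa reversed is aabaa, the same string, so it is a palindrome and is in L
- Pumped: xy²z = ε · aa · abaa = aaabaa
- aaabaa reversed is aabaaa ≠ aaabaa, so it is not a palindrome and is not in L

The pumping lemma would require xy²z ∈ L, so this decomposition yields a contradiction.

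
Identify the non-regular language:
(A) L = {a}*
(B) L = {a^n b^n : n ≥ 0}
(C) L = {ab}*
(B) {a^n b^n : n ≥ 0}

(B) L = {a^n b^n : n ≥ 0} is NOT regular.

The pumping lemma can be used to prove this:
After pumping, the number of a's and b's become unequal

The other languages are regular because they can be recognized by finite automata.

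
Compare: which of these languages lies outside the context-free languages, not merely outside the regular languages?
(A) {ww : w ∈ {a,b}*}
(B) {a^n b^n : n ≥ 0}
(A) {ww : w ∈ {a,b}*}

(A) {ww : w ∈ {a,b}*} requires the CFL pumping lemma.

- {a^n b^n : n ≥ 0} is context-free (but not regular)
  • Can be shown non-regular with the regular pumping lemma
  • After pumping, the number of a's and b's become unequal

- {ww : w ∈ {a,b}*} is NOT context-free
  • Requires the CFL pumping lemma to prove
  • Cannot verify equality of two arbitrary substrings

The CFL pumping lemma is "stronger" in that it can prove non-membership
in the larger class of context-free languages.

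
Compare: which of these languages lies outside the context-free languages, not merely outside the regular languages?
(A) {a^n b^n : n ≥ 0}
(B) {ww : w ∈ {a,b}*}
(B) {ww : w ∈ {a,b}*}

(B) {ww : w ∈ {a,b}*} requires the CFL pumping lemma.

- {a^n b^n : n ≥ 0} is context-free (but not regular)
  • Can be shown non-regular with the regular pumping lemma
  • After pumping, the number of a's and b's become unequal

- {ww : w ∈ {a,b}*} is NOT context-free
  • Requires the CFL pumping lemma to prove
  • Cannot verify equality of two arbitrary substrings

The CFL pumping lemma is "stronger" in that it can prove non-membership
in the larger class of context-free languages.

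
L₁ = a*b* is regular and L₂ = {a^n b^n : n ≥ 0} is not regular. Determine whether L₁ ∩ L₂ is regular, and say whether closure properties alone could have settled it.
No — L₁ ∩ L₂ is not regular.

Every string a^n b^n already lies in a*b*, so L₁ ∩ L₂ = {a^n b^n : n ≥ 0} = L₂ itself, which is the standard non-regular language (pump s = a^p b^p).

Note that the bare facts "L₁ regular, L₂ non-regular" do not settle the question by themselves: the closure of regular languages under ∪, ∩, complement and difference applies only when BOTH operands are regular. With a non-regular operand the result can come out regular or non-regular depending on the specific languages, so one has to work out L₁ ∩ L₂ for this particular pair, as above.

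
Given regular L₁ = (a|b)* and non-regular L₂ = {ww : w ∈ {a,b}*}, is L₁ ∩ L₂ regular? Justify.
No — L₁ ∩ L₂ is not regular.

(a|b)* is all strings over {a,b}, so L₁ ∩ L₂ = {ww : w ∈ {a,b}*} = L₂ itself, which is not regular (pump s = a^p b a^p b).

Note that the bare facts "L₁ regular, L₂ non-regular" do not settle the question by themselves: the closure of regular languages under ∪, ∩, complement and difference applies only when BOTH operands are regular. With a non-regular operand the result can come out regular or non-regular depending on the specific languages, so one has to work out L₁ ∩ L₂ for this particular pair, as above.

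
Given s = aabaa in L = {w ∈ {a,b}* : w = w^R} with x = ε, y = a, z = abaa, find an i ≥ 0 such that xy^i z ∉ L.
i = 0

xy⁰z = ε · ε · abaa = abaa; abaa reversed is aaba ≠ abaa, so it is not a palindrome and is not in L.
(Other choices also work, e.g. i = 2, 3; only i = 1 is guaranteed to stay in L since xy¹z = s.)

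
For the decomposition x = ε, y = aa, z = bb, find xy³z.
aaaaaabb

Given x = '', y = 'aa', z = 'bb' and i = 3:

xy^3z = x + y·y·...·y (3 times) + z
       = '' + 'aa'^3 + 'bb'
       = '' + 'aaaaaa' + 'bb'
       = 'aaaaaabb'

The pumped string is 'aaaaaabb' with length 8.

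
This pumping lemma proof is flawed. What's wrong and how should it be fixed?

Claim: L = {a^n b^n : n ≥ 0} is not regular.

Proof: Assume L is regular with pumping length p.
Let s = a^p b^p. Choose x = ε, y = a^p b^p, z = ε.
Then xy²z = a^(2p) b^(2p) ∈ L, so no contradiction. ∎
Error: The decomposition violates |xy| ≤ p. With y = a^p b^p, |xy| = |y| = 2p > p. (The proof also miscomputes xy²z, which would be a^p b^p a^p b^p rather than a^(2p) b^(2p), and it wrongly treats one harmless decomposition as settling the matter — the prover does not get to choose the decomposition.)

Correction: The pumping lemma requires |xy| ≤ p, and the argument must handle every decomposition satisfying |xy| ≤ p, |y| ≥ 1. Since s starts with p a's, any such y consists only of a's, say y = a^k with k ≥ 1. Then xy²z = a^(p+k) b^p has unequal numbers of a's and b's, so xy²z ∉ L — the required contradiction.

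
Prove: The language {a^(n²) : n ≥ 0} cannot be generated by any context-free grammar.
Assume for contradiction that L is context-free, and let p ≥ 1 be the pumping length given by the pumping lemma for CFLs.
Choose s = a^(p²). Then s ∈ L and |s| = p² ≥ p.
By the CFL pumping lemma, s = uvxyz for some u, v, x, y, z with |vxy| ≤ p, |vy| ≥ 1, and uv^i xy^i z ∈ L for every i ≥ 0.
All symbols are a's, so only lengths matter: let k = |vy|, with 1 ≤ k ≤ |vxy| ≤ p.

Take i = 2: |uv²xy²z| = p² + k, and p² < p² + k ≤ p² + p < (p + 1)².
So the length lies strictly between consecutive squares and is not a perfect square; uv²xy²z ∉ L.

This contradicts the CFL pumping lemma, which requires uv^i xy^i z ∈ L for all i ≥ 0.
Hence L = {a^(n²) : n ≥ 0} is not context-free. ∎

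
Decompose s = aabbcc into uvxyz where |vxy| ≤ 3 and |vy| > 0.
u='aa', v='b', x='b', y='c', z='c'

For s = aabbcc with pumping length p = 3:

One valid decomposition:
- u = 'aa'
- v = 'b'
- x = 'b'
- y = 'c'
- z = 'c'

Verification:
- uvxyz = 'aa' + 'b' + 'b' + 'c' + 'c' = aabbcc ✓
- |vxy| = |'bbc'| = 3 ≤ 3 ✓
- |vy| = |'bc'| = 2 > 0 ✓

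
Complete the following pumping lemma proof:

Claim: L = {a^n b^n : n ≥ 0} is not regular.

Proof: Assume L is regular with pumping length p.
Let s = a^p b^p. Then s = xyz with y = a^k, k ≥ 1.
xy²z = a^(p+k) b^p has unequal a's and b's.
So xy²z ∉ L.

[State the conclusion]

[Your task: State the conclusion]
This contradicts the pumping lemma for regular languages,
which guarantees xy^i z ∈ L for all i ≥ 0.

Since our assumption that L is regular leads to a contradiction,
we conclude that L = {a^n b^n : n ≥ 0} is NOT regular. ∎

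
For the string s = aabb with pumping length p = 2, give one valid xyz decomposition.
x = 'a', y = 'a', z = 'bb'

For s = aabb and p = 2, one valid decomposition is:
- x = 'a' (length 1)
- y = 'a' (length 1)
- z = 'bb' (length 2)

Verification:
- xyz = 'a' + 'a' + 'bb' = aabb ✓
- |xy| = 2 ≤ 2 ✓
- |y| = 1 > 0 ✓

All pumping lemma constraints are satisfied.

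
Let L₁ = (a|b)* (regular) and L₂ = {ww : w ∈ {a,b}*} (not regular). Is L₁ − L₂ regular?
No — L₁ − L₂ is not regular.

L₁ − L₂ is the complement of {ww} within {a,b}*. If it were regular, its complement {ww} would be regular as well (regular languages are closed under complement) — contradiction. So L₁ − L₂ is not regular.

Note that the bare facts "L₁ regular, L₂ non-regular" do not settle the question by themselves: the closure of regular languages under ∪, ∩, complement and difference applies only when BOTH operands are regular. With a non-regular operand the result can come out regular or non-regular depending on the specific languages, so one has to work out L₁ − L₂ for this particular pair, as above.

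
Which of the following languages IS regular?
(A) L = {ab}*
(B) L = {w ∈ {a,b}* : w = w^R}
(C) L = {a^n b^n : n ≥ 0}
(A) {ab}*

(A) L = {ab}* is regular.

This can be recognized by a finite automaton (DFA/NFA).
Regular expressions like {ab}* define regular languages.

The other choices are not regular:
- {a^n b^n : n ≥ 0}: After pumping, the number of a's and b's become unequal
- {w ∈ {a,b}* : w = w^R}: After pumping, the string is no longer symmetric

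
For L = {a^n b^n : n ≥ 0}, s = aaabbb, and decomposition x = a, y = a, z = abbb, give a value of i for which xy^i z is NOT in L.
i = 0

xy⁰z = a · ε · abbb = aabbb; aabbb has 2 a's and 3 b's; 2 ≠ 3, so it is not in L.
(Other choices also work, e.g. i = 2, 3; only i = 1 is guaranteed to stay in L since xy¹z = s.)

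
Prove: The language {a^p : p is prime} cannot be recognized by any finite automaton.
Assume for contradiction that L is regular, and let p ≥ 1 be the pumping length given by the pumping lemma.
Choose a prime q with q ≥ p (one exists because there are infinitely many primes) and let s = a^q. Then s ∈ L and |s| = q ≥ p.
By the pumping lemma, s = xyz for some x, y, z with |xy| ≤ p, |y| ≥ 1, and xy^i z ∈ L for every i ≥ 0.
Here y = a^k for some k with 1 ≤ k ≤ p, and xy^i z = a^(q + (i − 1)k) for every i ≥ 0.

Take i = q + 1: |xy^(q+1) z| = q + qk = q(k + 1).
Both factors satisfy q ≥ 2 and k + 1 ≥ 2, so q(k + 1) is composite, and xy^(q+1) z ∉ L.

This contradicts the pumping lemma, which requires xy^i z ∈ L for all i ≥ 0.
Hence L = {a^p : p is prime} is not regular. ∎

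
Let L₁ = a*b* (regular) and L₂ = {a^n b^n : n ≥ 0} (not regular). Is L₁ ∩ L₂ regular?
No — L₁ ∩ L₂ is not regular.

Every string a^n b^n already lies in a*b*, so L₁ ∩ L₂ = {a^n b^n : n ≥ 0} = L₂ itself, which is the standard non-regular language (pump s = a^p b^p).

Note that the bare facts "L₁ regular, L₂ non-regular" do not settle the question by themselves: the closure of regular languages under ∪, ∩, complement and difference applies only when BOTH operands are regular. With a non-regular operand the result can come out regular or non-regular depending on the specific languages, so one has to work out L₁ ∩ L₂ for this particular pair, as above.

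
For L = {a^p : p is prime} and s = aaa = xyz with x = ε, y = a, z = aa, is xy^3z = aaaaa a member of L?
Yes

xy³z = ε · aaa · aa = aaaaa.
aaaaa has length 5, which is prime, so it is in L.
(A single pumped string landing in L is not a contradiction by itself; a non-regularity proof needs some i for which xy^i z ∉ L, for every admissible decomposition.)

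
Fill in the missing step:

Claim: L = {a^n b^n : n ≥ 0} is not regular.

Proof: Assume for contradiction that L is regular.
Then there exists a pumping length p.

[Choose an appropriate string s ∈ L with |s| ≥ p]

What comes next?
s = a^p b^p

This string is in L (has equal a's and b's) and has length 2p ≥ p.
Any decomposition xyz with |xy| ≤ p means y consists only of a's,
so pumping will unbalance the counts.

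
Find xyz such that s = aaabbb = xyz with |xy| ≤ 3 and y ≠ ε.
x = 'a', y = 'aa', z = 'bbb'

For s = aaabbb and p = 3, one valid decomposition is:
- x = 'a' (length 1)
- y = 'aa' (length 2)
- z = 'bbb' (length 3)

Verification:
- xyz = 'a' + 'aa' + 'bbb' = aaabbb ✓
- |xy| = 3 ≤ 3 ✓
- |y| = 2 > 0 ✓

All pumping lemma constraints are satisfied.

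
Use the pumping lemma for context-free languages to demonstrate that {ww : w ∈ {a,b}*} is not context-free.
Assume for contradiction that L is context-free, and let p ≥ 1 be the pumping length given by the pumping lemma for CFLs.
Choose s = a^p b^p a^p b^p. Then s ∈ L (take w = a^p b^p) and |s| = 4p ≥ p.
By the CFL pumping lemma, s = uvxyz for some u, v, x, y, z with |vxy| ≤ p, |vy| ≥ 1, and uv^i xy^i z ∈ L for every i ≥ 0.

Write s as four blocks A₁ B₁ A₂ B₂ with A₁ = A₂ = a^p and B₁ = B₂ = b^p. Since |vxy| ≤ p, the window vxy lies inside at most two adjacent blocks. Take i = 0 and let t = uxz, so |t| = 4p − |vy| with 1 ≤ |vy| ≤ p. If |t| is odd, t ∉ L immediately, so assume |vy| is even (hence |vy| ≥ 2) and |t|/2 = 2p − |vy|/2, which satisfies p ≤ |t|/2 ≤ 2p − 1.

Case 1 (vxy inside A₁B₁): t = a^(p−j) b^(p−l) a^p b^p with j + l = |vy|. The second half of t has length < 2p, so it is a suffix of the trailing a^p b^p and ends in b; the first half is a^(p−j) b^(p−l) a^((j+l)/2), which ends in a because (j+l)/2 ≥ 1. The halves differ, so t ∉ L.

Case 2 (vxy inside B₁A₂, straddling the middle): t = a^p b^(p−j) a^(p−l) b^p with j + l = |vy|. If t = ww, then w is a prefix of t of length ≥ p, so w begins with a^p; and w is a suffix of t of length ≥ p, so w ends with b^p. That forces |w| ≥ 2p, contradicting |w| = |t|/2 ≤ 2p − 1. So t ∉ L.

Case 3 (vxy inside A₂B₂): t = a^p b^p a^(p−j) b^(p−l) with j + l = |vy|. The first half of t is a prefix of a^p b^p, so it begins with a; the second half is b^((j+l)/2) a^(p−j) b^(p−l), which begins with b. The halves differ, so t ∉ L.

In every case uv⁰xy⁰z = uxz ∉ L.

This contradicts the CFL pumping lemma, which requires uv^i xy^i z ∈ L for all i ≥ 0.
Hence L = {ww : w ∈ {a,b}*} is not context-free. ∎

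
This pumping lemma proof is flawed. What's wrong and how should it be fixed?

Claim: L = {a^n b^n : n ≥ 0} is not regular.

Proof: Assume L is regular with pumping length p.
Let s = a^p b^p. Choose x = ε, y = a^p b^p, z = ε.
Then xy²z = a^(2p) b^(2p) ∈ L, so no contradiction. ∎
Error: The decomposition violates |xy| ≤ p. With y = a^p b^p, |xy| = |y| = 2p > p. (The proof also miscomputes xy²z, which would be a^p b^p a^p b^p rather than a^(2p) b^(2p), and it wrongly treats one harmless decomposition as settling the matter — the prover does not get to choose the decomposition.)

Correction: The pumping lemma requires |xy| ≤ p, and the argument must handle every decomposition satisfying |xy| ≤ p, |y| ≥ 1. Since s starts with p a's, any such y consists only of a's, say y = a^k with k ≥ 1. Then xy²z = a^(p+k) b^p has unequal numbers of a's and b's, so xy²z ∉ L — the required contradiction.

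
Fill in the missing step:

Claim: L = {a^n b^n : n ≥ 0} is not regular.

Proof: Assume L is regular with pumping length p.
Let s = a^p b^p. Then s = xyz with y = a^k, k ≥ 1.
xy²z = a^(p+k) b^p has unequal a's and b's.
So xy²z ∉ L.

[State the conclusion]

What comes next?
This contradicts the pumping lemma for regular languages,
which guarantees xy^i z ∈ L for all i ≥ 0.

Since our assumption that L is regular leads to a contradiction,
we conclude that L = {a^n b^n : n ≥ 0} is NOT regular. ∎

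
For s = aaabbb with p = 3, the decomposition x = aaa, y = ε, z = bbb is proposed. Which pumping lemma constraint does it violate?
Violated: |y| > 0

The decomposition x = aaa, y = ε, z = bbb for s = aaabbb with p = 3
violates the constraint: |y| > 0

|y| = 0, but the pumping lemma requires |y| > 0 (y must be non-empty).

Pumping lemma constraints:
1. xyz = s (decomposition is valid)
2. |xy| ≤ p
3. |y| > 0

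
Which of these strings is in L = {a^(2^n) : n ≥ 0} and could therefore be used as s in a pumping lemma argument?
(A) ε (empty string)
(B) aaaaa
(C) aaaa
(C) aaaa

The pumping lemma is applied to a string s that lies in L, so first check membership of each option:
- (A) ε has length 0, which is not a power of 2, so it is not in L ✗
- (B) aaaaa has length 5, strictly between 2^2 = 4 and 2^3 = 8, so it is not in L ✗
- (C) aaaa has length 4 = 2^2, so it is in L ✓

Only (C) aaaa is in L, so it is the only candidate that could play the role of s.
(In a complete proof one picks s in terms of the pumping length p so that |s| ≥ p is guaranteed; a fixed string like aaaa illustrates the shape of such an s.)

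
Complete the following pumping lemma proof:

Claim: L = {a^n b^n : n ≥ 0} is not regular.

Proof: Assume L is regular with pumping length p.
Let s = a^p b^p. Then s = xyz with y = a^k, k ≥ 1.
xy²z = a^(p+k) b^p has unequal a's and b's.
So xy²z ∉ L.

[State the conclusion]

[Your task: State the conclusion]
This contradicts the pumping lemma for regular languages,
which guarantees xy^i z ∈ L for all i ≥ 0.

Since our assumption that L is regular leads to a contradiction,
we conclude that L = {a^n b^n : n ≥ 0} is NOT regular. ∎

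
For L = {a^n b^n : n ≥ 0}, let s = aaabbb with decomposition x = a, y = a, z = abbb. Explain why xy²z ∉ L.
xy²z = aaaabbb ∉ L

Pumping with i = 2 replaces y = a by y² = aa:
- Original: s = xyz = aaabbb; aaabbb = a^3 b^3 has equal counts (3 = 3), so it is in L
- Pumped: xy²z = a · aa · abbb = aaaabbb
- aaaabbb has 4 a's and 3 b's; 4 ≠ 3, so it is not in L

The pumping lemma would require xy²z ∈ L, so this decomposition yields a contradiction.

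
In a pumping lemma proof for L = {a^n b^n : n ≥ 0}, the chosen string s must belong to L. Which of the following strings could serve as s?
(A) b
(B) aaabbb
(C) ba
(B) aaabbb

The pumping lemma is applied to a string s that lies in L, so first check membership of each option:
- (A) b has 0 a's and 1 b's; 0 ≠ 1, so it is not in L ✗
- (B) aaabbb = a^3 b^3 has equal counts (3 = 3), so it is in L ✓
- (C) ba has an a after a b, so it is not of the form a^n b^n and is not in L ✗

Only (B) aaabbb is in L, so it is the only candidate that could play the role of s.
(In a complete proof one picks s in terms of the pumping length p so that |s| ≥ p is guaranteed; a fixed string like aaabbb illustrates the shape of such an s.)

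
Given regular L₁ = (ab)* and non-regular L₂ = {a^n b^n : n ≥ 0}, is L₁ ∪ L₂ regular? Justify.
No — L₁ ∪ L₂ is not regular.

Let U = (ab)* ∪ {a^n b^n}. If U were regular, then U ∩ aa*bb* would be regular (closure under intersection with a regular language). But (ab)* ∩ aa*bb* = {ab} and {a^n b^n} ∩ aa*bb* = {a^n b^n : n ≥ 1}, so U ∩ aa*bb* = {a^n b^n : n ≥ 1}, which is not regular. Hence U is not regular.

Note that the bare facts "L₁ regular, L₂ non-regular" do not settle the question by themselves: the closure of regular languages under ∪, ∩, complement and difference applies only when BOTH operands are regular. With a non-regular operand the result can come out regular or non-regular depending on the specific languages, so one has to work out L₁ ∪ L₂ for this particular pair, as above.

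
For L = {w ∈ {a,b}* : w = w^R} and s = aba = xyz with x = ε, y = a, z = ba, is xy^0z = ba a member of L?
No

xy⁰z = ε · ε · ba = ba.
ba reversed is ab ≠ ba, so it is not a palindrome and is not in L.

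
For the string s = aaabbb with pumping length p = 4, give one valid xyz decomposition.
x = '', y = 'a', z = 'aabbb'

For s = aaabbb and p = 4, one valid decomposition is:
- x = '' (length 0)
- y = 'a' (length 1)
- z = 'aabbb' (length 5)

Verification:
- xyz = '' + 'a' + 'aabbb' = aaabbb ✓
- |xy| = 1 ≤ 4 ✓
- |y| = 1 > 0 ✓

All pumping lemma constraints are satisfied.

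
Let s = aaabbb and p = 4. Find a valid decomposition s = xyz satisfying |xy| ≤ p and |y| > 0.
x = 'a', y = 'aa', z = 'bbb'

For s = aaabbb and p = 4, one valid decomposition is:
- x = 'a' (length 1)
- y = 'aa' (length 2)
- z = 'bbb' (length 3)

Verification:
- xyz = 'a' + 'aa' + 'bbb' = aaabbb ✓
- |xy| = 3 ≤ 4 ✓
- |y| = 2 > 0 ✓

All pumping lemma constraints are satisfied.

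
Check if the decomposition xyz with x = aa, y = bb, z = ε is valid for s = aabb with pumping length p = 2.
Violated: |xy| ≤ p

The decomposition x = aa, y = bb, z = ε for s = aabb with p = 2
violates the constraint: |xy| ≤ p

|xy| = |aabb| = 4 > 2 = p. The decomposition puts too many characters in xy.

Pumping lemma constraints:
1. xyz = s (decomposition is valid)
2. |xy| ≤ p
3. |y| > 0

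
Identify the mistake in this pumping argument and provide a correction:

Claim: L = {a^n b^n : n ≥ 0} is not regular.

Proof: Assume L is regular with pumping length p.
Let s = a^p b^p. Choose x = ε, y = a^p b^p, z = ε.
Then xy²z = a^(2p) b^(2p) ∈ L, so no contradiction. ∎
Error: The decomposition violates |xy| ≤ p. With y = a^p b^p, |xy| = |y| = 2p > p. (The proof also miscomputes xy²z, which would be a^p b^p a^p b^p rather than a^(2p) b^(2p), and it wrongly treats one harmless decomposition as settling the matter — the prover does not get to choose the decomposition.)

Correction: The pumping lemma requires |xy| ≤ p, and the argument must handle every decomposition satisfying |xy| ≤ p, |y| ≥ 1. Since s starts with p a's, any such y consists only of a's, say y = a^k with k ≥ 1. Then xy²z = a^(p+k) b^p has unequal numbers of a's and b's, so xy²z ∉ L — the required contradiction.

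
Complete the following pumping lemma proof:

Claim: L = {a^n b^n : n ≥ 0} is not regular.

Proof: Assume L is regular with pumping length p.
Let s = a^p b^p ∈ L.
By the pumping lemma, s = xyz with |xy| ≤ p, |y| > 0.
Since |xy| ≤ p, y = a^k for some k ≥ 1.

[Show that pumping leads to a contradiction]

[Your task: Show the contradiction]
Consider xy²z = a^(p+k) b^p.

Since k ≥ 1, we have p + k > p.
So xy²z has more a's than b's: (p+k) a's vs p b's.
This means xy²z ∉ L because a^n b^n requires equal counts.

This contradicts the pumping lemma which states xy²z ∈ L.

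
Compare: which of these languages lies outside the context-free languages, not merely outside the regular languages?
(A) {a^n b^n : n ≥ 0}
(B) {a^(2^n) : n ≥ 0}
(B) {a^(2^n) : n ≥ 0}

(B) {a^(2^n) : n ≥ 0} requires the CFL pumping lemma.

- {a^n b^n : n ≥ 0} is context-free (but not regular)
  • Can be shown non-regular with the regular pumping lemma
  • After pumping, the number of a's and b's become unequal

- {a^(2^n) : n ≥ 0} is NOT context-free
  • Requires the CFL pumping lemma to prove
  • Gaps between powers of 2 grow exponentially

The CFL pumping lemma is "stronger" in that it can prove non-membership
in the larger class of context-free languages.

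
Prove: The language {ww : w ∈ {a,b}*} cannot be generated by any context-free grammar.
Assume for contradiction that L is context-free, and let p ≥ 1 be the pumping length given by the pumping lemma for CFLs.
Choose s = a^p b^p a^p b^p. Then s ∈ L (take w = a^p b^p) and |s| = 4p ≥ p.
By the CFL pumping lemma, s = uvxyz for some u, v, x, y, z with |vxy| ≤ p, |vy| ≥ 1, and uv^i xy^i z ∈ L for every i ≥ 0.

Write s as four blocks A₁ B₁ A₂ B₂ with A₁ = A₂ = a^p and B₁ = B₂ = b^p. Since |vxy| ≤ p, the window vxy lies inside at most two adjacent blocks. Take i = 0 and let t = uxz, so |t| = 4p − |vy| with 1 ≤ |vy| ≤ p. If |t| is odd, t ∉ L immediately, so assume |vy| is even (hence |vy| ≥ 2) and |t|/2 = 2p − |vy|/2, which satisfies p ≤ |t|/2 ≤ 2p − 1.

Case 1 (vxy inside A₁B₁): t = a^(p−j) b^(p−l) a^p b^p with j + l = |vy|. The second half of t has length < 2p, so it is a suffix of the trailing a^p b^p and ends in b; the first half is a^(p−j) b^(p−l) a^((j+l)/2), which ends in a because (j+l)/2 ≥ 1. The halves differ, so t ∉ L.

Case 2 (vxy inside B₁A₂, straddling the middle): t = a^p b^(p−j) a^(p−l) b^p with j + l = |vy|. If t = ww, then w is a prefix of t of length ≥ p, so w begins with a^p; and w is a suffix of t of length ≥ p, so w ends with b^p. That forces |w| ≥ 2p, contradicting |w| = |t|/2 ≤ 2p − 1. So t ∉ L.

Case 3 (vxy inside A₂B₂): t = a^p b^p a^(p−j) b^(p−l) with j + l = |vy|. The first half of t is a prefix of a^p b^p, so it begins with a; the second half is b^((j+l)/2) a^(p−j) b^(p−l), which begins with b. The halves differ, so t ∉ L.

In every case uv⁰xy⁰z = uxz ∉ L.

This contradicts the CFL pumping lemma, which requires uv^i xy^i z ∈ L for all i ≥ 0.
Hence L = {ww : w ∈ {a,b}*} is not context-free. ∎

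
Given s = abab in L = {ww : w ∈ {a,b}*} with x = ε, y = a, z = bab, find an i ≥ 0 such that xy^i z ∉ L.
i = 2

xy²z = ε · aa · bab = aabab; aabab has odd length 5, so it cannot be written as ww and is not in L.
(Other choices also work, e.g. i = 0, 3; only i = 1 is guaranteed to stay in L since xy¹z = s.)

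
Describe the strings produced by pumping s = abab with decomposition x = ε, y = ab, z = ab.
{xy^i z : i ≥ 0} = {(ab)^(i+1) : i ≥ 0} = {ab, abab, ababab, ...}

With x = ε, y = ab, z = ab: Pumping 'ab' gives strings of alternating a's and b's.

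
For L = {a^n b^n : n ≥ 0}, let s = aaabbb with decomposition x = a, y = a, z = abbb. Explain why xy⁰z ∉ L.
xy⁰z = aabbb ∉ L

Pumping with i = 0 replaces y = a by y⁰ = ε:
- Original: s = xyz = aaabbb; aaabbb = a^3 b^3 has equal counts (3 = 3), so it is in L
- Pumped: xy⁰z = a · ε · abbb = aabbb
- aabbb has 2 a's and 3 b's; 2 ≠ 3, so it is not in L

The pumping lemma would require xy⁰z ∈ L, so this decomposition yields a contradiction.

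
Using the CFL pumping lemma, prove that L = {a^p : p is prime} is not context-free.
Assume for contradiction that L is context-free, and let p ≥ 1 be the pumping length given by the pumping lemma for CFLs.
Choose a prime q with q ≥ p and let s = a^q. Then s ∈ L and |s| = q ≥ p.
By the CFL pumping lemma, s = uvxyz for some u, v, x, y, z with |vxy| ≤ p, |vy| ≥ 1, and uv^i xy^i z ∈ L for every i ≥ 0.
All symbols are a's, so only lengths matter: let k = |vy|, with 1 ≤ k ≤ p. Then |uv^i xy^i z| = q + (i − 1)k.

Take i = q + 1: the length is q + qk = q(k + 1).
Both factors satisfy q ≥ 2 and k + 1 ≥ 2, so q(k + 1) is composite and uv^(q+1) xy^(q+1) z ∉ L.

This contradicts the CFL pumping lemma, which requires uv^i xy^i z ∈ L for all i ≥ 0.
Hence L = {a^p : p is prime} is not context-free. ∎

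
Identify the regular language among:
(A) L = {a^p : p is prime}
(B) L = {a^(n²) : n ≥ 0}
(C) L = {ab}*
(C) {ab}*

(C) L = {ab}* is regular.

This can be recognized by a finite automaton (DFA/NFA).
Regular expressions like {ab}* define regular languages.

The other choices are not regular:
- {a^p : p is prime}: After pumping, the length becomes composite
- {a^(n²) : n ≥ 0}: After pumping, length is no longer a perfect square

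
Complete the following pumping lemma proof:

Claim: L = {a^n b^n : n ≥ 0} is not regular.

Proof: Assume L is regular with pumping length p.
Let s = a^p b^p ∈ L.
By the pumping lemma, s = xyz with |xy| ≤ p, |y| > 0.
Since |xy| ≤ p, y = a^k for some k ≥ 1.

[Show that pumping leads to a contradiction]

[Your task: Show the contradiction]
Consider xy²z = a^(p+k) b^p.

Since k ≥ 1, we have p + k > p.
So xy²z has more a's than b's: (p+k) a's vs p b's.
This means xy²z ∉ L because a^n b^n requires equal counts.

This contradicts the pumping lemma which states xy²z ∈ L.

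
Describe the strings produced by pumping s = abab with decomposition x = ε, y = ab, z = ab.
{xy^i z : i ≥ 0} = {(ab)^(i+1) : i ≥ 0} = {ab, abab, ababab, ...}

With x = ε, y = ab, z = ab: Pumping 'ab' gives strings of alternating a's and b's.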